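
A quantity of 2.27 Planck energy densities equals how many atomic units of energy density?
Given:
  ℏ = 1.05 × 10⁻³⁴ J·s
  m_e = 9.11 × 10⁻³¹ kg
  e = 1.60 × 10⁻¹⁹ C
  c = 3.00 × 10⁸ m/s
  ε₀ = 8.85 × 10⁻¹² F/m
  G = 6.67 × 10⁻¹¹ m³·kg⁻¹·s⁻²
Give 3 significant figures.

Planck energy density: u_P = c⁷/(ℏG²) = 4.68 × 10¹¹³ J/m³
atomic unit of energy density: u_au = E_h/a₀³ = m_e⁴e¹⁰/((4πε₀)⁵ℏ⁸) = 3.01 × 10¹³ J/m³
2.27 × 4.68 × 10¹¹³ / 3.01 × 10¹³ = 3.53 × 10¹⁰⁰

3.53 × 10¹⁰⁰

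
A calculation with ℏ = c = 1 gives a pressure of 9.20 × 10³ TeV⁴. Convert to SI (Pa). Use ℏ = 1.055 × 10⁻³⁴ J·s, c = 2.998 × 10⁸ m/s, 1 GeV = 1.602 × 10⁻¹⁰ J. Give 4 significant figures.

Pressure is [E]/[L]³ = [E]⁴/(ℏc)³.
1 GeV⁴ → 1/(ℏc)³ × (1 GeV in J)⁴ = 2.082 × 10³⁷ Pa.
Convert the energy scale: 9.20 × 10³ TeV⁴ = 9.20 × 10¹⁵ GeV⁴.
Result: 9.20 × 10¹⁵ × 2.082 × 10³⁷ = 1.915 × 10⁵³ Pa.

1.915 × 10⁵³ Pa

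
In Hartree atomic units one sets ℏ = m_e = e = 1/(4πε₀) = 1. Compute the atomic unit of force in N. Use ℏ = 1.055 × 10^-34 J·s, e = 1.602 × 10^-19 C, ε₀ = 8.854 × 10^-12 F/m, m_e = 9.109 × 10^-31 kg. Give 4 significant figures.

F_au = E_h/a₀ = m_e²e⁶/((4πε₀)³ℏ⁴)
E_h = 4.354 × 10^-18 J
a₀ = 5.297 × 10^-11 m
E_h/a₀ = 8.220 × 10^-8 N

8.220 × 10^-8 N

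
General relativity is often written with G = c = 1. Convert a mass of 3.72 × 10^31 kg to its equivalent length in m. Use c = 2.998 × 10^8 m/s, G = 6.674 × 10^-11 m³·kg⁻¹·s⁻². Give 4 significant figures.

In G = c = 1 units mass has dimensions of length; the conversion factor is G/c².
3.72 × 10^31 kg × (G/c²) = 2.762 × 10^4 m

2.762 × 10^4 m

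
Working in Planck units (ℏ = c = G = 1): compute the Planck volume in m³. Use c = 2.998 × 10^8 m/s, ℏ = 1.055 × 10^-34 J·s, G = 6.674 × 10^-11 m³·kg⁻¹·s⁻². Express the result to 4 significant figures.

Dimensional analysis gives V_P = (ℏG/c³)^(3/2).
  = √(1.784 × 10^-209)
  = 4.224 × 10^-105 m³

4.224 × 10^-105 m³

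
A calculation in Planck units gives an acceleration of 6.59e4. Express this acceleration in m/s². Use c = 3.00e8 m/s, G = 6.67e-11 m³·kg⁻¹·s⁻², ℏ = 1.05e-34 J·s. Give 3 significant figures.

One Planck acceleration: a_P = √(c⁷/(ℏG)) = 5.59e51 m/s².
6.59e4 × 5.59e51 m/s² = 3.68e56 m/s²

3.68e56 m/s²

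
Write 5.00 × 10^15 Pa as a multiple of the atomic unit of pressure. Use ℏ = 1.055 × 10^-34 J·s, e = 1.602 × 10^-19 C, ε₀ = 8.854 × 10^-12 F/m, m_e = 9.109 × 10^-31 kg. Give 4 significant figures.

atomic unit of pressure: P_au = E_h/a₀³ = m_e⁴e¹⁰/((4πε₀)⁵ℏ⁸) = 2.929 × 10^13 Pa.
5.00 × 10^15 / 2.929 × 10^13 = 170.7

170.7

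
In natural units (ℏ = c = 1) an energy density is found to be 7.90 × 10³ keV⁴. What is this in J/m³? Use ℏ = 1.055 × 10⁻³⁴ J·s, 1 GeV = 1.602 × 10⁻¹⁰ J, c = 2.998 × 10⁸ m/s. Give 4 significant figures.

1.644 × 10¹⁷ J/m³

[E]/[L]³ = [E]⁴/(ℏc)³; restore (ℏc)⁻³.
1 GeV⁴ → 1/(ℏc)³ × (1 GeV in J)⁴ = 2.082 × 10³⁷ J/m³.
Convert the energy scale: 7.90 × 10³ keV⁴ = 7.90 × 10⁻²¹ GeV⁴.
Result: 7.90 × 10⁻²¹ × 2.082 × 10³⁷ = 1.644 × 10¹⁷ J/m³.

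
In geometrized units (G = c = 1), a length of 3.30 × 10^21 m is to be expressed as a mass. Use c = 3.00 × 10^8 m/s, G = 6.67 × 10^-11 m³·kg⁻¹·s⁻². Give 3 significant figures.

Length → mass via c²/G.
3.30 × 10^21 m × (c²/G) = 4.45 × 10^48 kg

4.45 × 10^48 kg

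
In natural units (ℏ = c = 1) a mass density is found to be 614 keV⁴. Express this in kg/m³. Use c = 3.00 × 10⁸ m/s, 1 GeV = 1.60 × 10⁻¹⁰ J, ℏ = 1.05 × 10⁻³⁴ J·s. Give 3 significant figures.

Mass density is [E]/(c²[L]³) = [E]⁴/(ℏ³c⁵).
1 GeV⁴ → 1/(ℏ³c⁵) × (1 GeV in J)⁴ = 2.33 × 10²⁰ kg/m³.
Convert the energy scale: 614 keV⁴ = 6.14 × 10⁻²² GeV⁴.
Result: 6.14 × 10⁻²² × 2.33 × 10²⁰ = 0.143 kg/m³.

0.143 kg/m³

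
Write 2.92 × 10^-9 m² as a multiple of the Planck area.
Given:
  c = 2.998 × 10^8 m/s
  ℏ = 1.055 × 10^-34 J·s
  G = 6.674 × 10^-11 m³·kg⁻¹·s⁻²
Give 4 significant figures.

Planck area: A_P = ℏG/c³ = 2.613 × 10^-70 m².
2.92 × 10^-9 / 2.613 × 10^-70 = 1.117 × 10^61

1.117 × 10^61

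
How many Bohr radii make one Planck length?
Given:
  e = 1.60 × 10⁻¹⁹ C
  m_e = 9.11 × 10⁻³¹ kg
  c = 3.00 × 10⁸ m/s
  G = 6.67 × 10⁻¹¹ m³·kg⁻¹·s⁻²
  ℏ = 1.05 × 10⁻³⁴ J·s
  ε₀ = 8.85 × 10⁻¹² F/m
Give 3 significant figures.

3.06 × 10⁻²⁵

Planck length: ℓ_P = √(ℏG/c³) = 1.61 × 10⁻³⁵ m
Bohr radius: a₀ = 4πε₀ℏ²/(m_e e²) = 5.26 × 10⁻¹¹ m
ratio = 1.61 × 10⁻³⁵ / 5.26 × 10⁻¹¹ = 3.06 × 10⁻²⁵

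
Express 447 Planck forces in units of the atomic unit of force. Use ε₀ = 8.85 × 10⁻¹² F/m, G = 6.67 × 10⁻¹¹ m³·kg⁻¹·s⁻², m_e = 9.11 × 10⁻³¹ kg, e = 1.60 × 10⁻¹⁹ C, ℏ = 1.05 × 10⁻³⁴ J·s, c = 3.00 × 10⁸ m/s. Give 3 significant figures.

6.52 × 10⁵³

Planck force: F_P = c⁴/G = 1.21 × 10⁴⁴ N
atomic unit of force: F_au = E_h/a₀ = m_e²e⁶/((4πε₀)³ℏ⁴) = 8.33 × 10⁻⁸ N
447 × 1.21 × 10⁴⁴ / 8.33 × 10⁻⁸ = 6.52 × 10⁵³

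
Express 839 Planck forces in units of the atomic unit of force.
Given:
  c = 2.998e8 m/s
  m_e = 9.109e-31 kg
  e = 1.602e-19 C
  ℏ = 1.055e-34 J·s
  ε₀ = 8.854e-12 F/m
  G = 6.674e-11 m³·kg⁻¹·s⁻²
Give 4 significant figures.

1.236e54

Planck force: F_P = c⁴/G = 1.210e44 N
atomic unit of force: F_au = E_h/a₀ = m_e²e⁶/((4πε₀)³ℏ⁴) = 8.220e-8 N
839 × 1.210e44 / 8.220e-8 = 1.236e54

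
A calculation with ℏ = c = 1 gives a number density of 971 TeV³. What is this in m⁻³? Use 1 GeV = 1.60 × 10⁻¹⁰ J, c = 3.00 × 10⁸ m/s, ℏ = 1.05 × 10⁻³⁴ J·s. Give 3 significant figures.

Number density is [L]⁻³ = [E]³/(ℏc)³.
1 GeV³ → 1/(ℏc)³ × (1 GeV in J)³ = 1.31 × 10⁴⁷ m⁻³.
Convert the energy scale: 971 TeV³ = 9.71 × 10¹¹ GeV³.
Result: 9.71 × 10¹¹ × 1.31 × 10⁴⁷ = 1.27 × 10⁵⁹ m⁻³.

1.27 × 10⁵⁹ m⁻³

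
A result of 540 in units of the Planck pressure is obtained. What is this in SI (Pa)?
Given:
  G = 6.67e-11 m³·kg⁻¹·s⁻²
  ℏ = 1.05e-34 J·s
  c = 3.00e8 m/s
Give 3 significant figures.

2.53e116 Pa

One Planck pressure: p_P = c⁷/(ℏG²) = 4.68e113 Pa.
540 × 4.68e113 Pa = 2.53e116 Pa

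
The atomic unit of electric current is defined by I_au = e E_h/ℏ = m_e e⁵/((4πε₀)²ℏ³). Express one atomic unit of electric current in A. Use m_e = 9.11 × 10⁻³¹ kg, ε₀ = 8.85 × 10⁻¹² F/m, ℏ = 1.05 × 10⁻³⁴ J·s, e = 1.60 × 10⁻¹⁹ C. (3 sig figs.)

I_au = e E_h/ℏ = m_e e⁵/((4πε₀)²ℏ³)
E_h = 4.38 × 10⁻¹⁸ J
e·E_h/ℏ = 6.67 × 10⁻³ A

6.67 × 10⁻³ A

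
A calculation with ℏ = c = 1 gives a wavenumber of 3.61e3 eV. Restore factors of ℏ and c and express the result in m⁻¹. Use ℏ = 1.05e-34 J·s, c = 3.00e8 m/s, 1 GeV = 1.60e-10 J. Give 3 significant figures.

1.83e10 m⁻¹

Inverse length is [E]/(ℏc).
1 GeV → 1/(ℏc) × (1 GeV in J) = 5.08e15 m⁻¹.
Convert the energy scale: 3.61e3 eV = 3.61e-6 GeV.
Result: 3.61e-6 × 5.08e15 = 1.83e10 m⁻¹.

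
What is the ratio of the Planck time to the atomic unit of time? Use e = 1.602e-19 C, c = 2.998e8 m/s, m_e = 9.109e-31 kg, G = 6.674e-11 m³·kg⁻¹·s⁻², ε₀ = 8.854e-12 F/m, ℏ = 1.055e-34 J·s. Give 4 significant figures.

Planck time: t_P = √(ℏG/c⁵) = 5.392e-44 s
atomic unit of time: τ_au = (4πε₀)²ℏ³/(m_e e⁴) = 2.423e-17 s
ratio = 5.392e-44 / 2.423e-17 = 2.225e-27

2.225e-27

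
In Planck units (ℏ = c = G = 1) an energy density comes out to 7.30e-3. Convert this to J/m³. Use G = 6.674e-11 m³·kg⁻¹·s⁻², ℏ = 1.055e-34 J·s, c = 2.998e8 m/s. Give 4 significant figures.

3.382e111 J/m³

One Planck energy density: u_P = c⁷/(ℏG²) = 4.632e113 J/m³.
7.30e-3 × 4.632e113 J/m³ = 3.382e111 J/m³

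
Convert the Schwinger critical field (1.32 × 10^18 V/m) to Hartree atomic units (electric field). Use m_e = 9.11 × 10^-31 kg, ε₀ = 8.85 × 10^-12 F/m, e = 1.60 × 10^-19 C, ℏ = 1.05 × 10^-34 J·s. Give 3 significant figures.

atomic unit of electric field: E_au = E_h/(e a₀) = m_e²e⁵/((4πε₀)³ℏ⁴) = 5.20 × 10^11 V/m.
1.32 × 10^18 / 5.20 × 10^11 = 2.54 × 10^6

2.54 × 10^6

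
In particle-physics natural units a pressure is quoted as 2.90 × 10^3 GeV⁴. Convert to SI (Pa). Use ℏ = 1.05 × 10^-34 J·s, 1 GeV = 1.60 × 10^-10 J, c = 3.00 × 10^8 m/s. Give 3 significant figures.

Pressure is [E]/[L]³ = [E]⁴/(ℏc)³.
1 GeV⁴ → 1/(ℏc)³ × (1 GeV in J)⁴ = 2.10 × 10^37 Pa.
Result: 2.90 × 10^3 × 2.10 × 10^37 = 6.08 × 10^40 Pa.

6.08 × 10^40 Pa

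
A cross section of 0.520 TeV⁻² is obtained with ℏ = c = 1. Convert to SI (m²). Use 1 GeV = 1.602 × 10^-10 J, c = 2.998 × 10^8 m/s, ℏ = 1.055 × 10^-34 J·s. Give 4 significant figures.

Area is [L]² = [E]⁻²·(ℏc)²; restore (ℏc)².
1 GeV⁻² → (ℏc)² × (1 GeV in J)⁻² = 3.898 × 10^-32 m².
Convert the energy scale: 0.520 TeV⁻² = 5.20 × 10^-7 GeV⁻².
Result: 5.20 × 10^-7 × 3.898 × 10^-32 = 2.027 × 10^-38 m².

2.027 × 10^-38 m²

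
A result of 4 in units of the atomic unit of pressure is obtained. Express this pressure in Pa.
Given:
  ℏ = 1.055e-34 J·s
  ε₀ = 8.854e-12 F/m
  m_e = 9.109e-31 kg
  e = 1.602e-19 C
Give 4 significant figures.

One atomic unit of pressure: P_au = E_h/a₀³ = m_e⁴e¹⁰/((4πε₀)⁵ℏ⁸) = 2.929e13 Pa.
4 × 2.929e13 Pa = 1.172e14 Pa

1.172e14 Pa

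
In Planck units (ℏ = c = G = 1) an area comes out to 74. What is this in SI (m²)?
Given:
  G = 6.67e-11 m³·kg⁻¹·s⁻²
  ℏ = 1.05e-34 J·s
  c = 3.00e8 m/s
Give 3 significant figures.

One Planck area: A_P = ℏG/c³ = 2.59e-70 m².
74 × 2.59e-70 m² = 1.92e-68 m²

1.92e-68 m²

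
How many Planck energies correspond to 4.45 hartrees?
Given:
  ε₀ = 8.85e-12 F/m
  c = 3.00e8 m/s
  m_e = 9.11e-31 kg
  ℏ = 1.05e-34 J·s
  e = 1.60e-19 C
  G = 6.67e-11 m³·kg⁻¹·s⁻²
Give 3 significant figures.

9.96e-27

hartree: E_h = m_e e⁴/(4πε₀ℏ)² = 4.38e-18 J
Planck energy: E_P = √(ℏc⁵/G) = 1.96e9 J
4.45 × 4.38e-18 / 1.96e9 = 9.96e-27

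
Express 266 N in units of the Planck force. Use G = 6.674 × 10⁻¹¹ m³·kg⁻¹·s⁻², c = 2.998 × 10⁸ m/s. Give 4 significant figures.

2.198 × 10⁻⁴²

Planck force: F_P = c⁴/G = 1.210 × 10⁴⁴ N.
266 / 1.210 × 10⁴⁴ = 2.198 × 10⁻⁴²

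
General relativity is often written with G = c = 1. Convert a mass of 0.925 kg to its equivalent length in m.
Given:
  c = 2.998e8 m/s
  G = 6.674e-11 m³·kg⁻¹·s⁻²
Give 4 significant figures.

In G = c = 1 units mass has dimensions of length; the conversion factor is G/c².
0.925 kg × (G/c²) = 6.869e-28 m

6.869e-28 m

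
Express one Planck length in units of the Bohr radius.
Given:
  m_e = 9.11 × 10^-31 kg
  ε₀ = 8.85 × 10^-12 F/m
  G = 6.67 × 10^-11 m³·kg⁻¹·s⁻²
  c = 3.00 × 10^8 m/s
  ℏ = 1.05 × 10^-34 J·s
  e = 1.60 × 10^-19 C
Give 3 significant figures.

3.06 × 10^-25

Planck length: ℓ_P = √(ℏG/c³) = 1.61 × 10^-35 m
Bohr radius: a₀ = 4πε₀ℏ²/(m_e e²) = 5.26 × 10^-11 m
ratio = 1.61 × 10^-35 / 5.26 × 10^-11 = 3.06 × 10^-25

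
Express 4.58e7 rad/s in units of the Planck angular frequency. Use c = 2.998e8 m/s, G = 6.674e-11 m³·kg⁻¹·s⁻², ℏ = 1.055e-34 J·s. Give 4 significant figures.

Planck angular frequency: ω_P = √(c⁵/(ℏG)) = 1.855e43 rad/s.
4.58e7 / 1.855e43 = 2.469e-36

2.469e-36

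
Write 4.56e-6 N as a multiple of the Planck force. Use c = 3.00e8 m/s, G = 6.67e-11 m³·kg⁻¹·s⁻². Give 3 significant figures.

Planck force: F_P = c⁴/G = 1.21e44 N.
4.56e-6 / 1.21e44 = 3.75e-50

3.75e-50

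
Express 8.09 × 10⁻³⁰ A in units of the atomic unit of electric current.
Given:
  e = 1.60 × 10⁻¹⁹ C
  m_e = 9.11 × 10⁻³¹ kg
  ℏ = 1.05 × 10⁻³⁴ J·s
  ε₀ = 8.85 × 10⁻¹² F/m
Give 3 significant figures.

atomic unit of electric current: I_au = e E_h/ℏ = m_e e⁵/((4πε₀)²ℏ³) = 6.67 × 10⁻³ A.
8.09 × 10⁻³⁰ / 6.67 × 10⁻³ = 1.21 × 10⁻²⁷

1.21 × 10⁻²⁷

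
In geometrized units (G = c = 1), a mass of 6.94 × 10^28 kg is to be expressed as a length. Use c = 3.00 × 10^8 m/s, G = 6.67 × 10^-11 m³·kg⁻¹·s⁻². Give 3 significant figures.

51.4 m

In G = c = 1 units mass has dimensions of length; the conversion factor is G/c².
6.94 × 10^28 kg × (G/c²) = 51.4 m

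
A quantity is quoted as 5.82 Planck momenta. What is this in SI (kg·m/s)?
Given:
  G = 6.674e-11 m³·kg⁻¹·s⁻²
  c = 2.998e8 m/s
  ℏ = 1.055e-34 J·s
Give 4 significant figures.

One Planck momentum: p_P = √(ℏc³/G) = 6.527 kg·m/s.
5.82 × 6.527 kg·m/s = 37.98 kg·m/s

37.98 kg·m/s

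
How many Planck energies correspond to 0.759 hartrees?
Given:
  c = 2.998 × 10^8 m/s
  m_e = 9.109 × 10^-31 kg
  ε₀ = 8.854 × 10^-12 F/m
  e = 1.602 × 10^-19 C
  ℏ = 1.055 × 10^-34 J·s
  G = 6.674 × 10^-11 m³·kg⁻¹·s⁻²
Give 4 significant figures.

1.689 × 10^-27

hartree: E_h = m_e e⁴/(4πε₀ℏ)² = 4.354 × 10^-18 J
Planck energy: E_P = √(ℏc⁵/G) = 1.957 × 10^9 J
0.759 × 4.354 × 10^-18 / 1.957 × 10^9 = 1.689 × 10^-27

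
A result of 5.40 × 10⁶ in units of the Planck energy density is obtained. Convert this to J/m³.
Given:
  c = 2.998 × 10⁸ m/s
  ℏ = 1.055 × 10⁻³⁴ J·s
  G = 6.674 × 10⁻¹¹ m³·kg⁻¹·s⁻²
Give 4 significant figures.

One Planck energy density: u_P = c⁷/(ℏG²) = 4.632 × 10¹¹³ J/m³.
5.40 × 10⁶ × 4.632 × 10¹¹³ J/m³ = 2.501 × 10¹²⁰ J/m³

2.501 × 10¹²⁰ J/m³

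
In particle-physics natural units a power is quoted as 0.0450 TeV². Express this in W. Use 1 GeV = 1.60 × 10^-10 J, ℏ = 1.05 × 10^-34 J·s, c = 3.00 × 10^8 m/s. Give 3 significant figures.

1.10 × 10^19 W

Power is [E]/[T] = [E]²/ℏ.
1 GeV² → 1/ℏ × (1 GeV in J)² = 2.44 × 10^14 W.
Convert the energy scale: 0.0450 TeV² = 4.50 × 10^4 GeV².
Result: 4.50 × 10^4 × 2.44 × 10^14 = 1.10 × 10^19 W.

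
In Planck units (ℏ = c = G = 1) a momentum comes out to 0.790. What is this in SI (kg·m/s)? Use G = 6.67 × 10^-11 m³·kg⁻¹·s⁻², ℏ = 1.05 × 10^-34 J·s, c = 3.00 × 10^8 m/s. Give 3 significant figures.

5.15 kg·m/s

One Planck momentum: p_P = √(ℏc³/G) = 6.52 kg·m/s.
0.790 × 6.52 kg·m/s = 5.15 kg·m/s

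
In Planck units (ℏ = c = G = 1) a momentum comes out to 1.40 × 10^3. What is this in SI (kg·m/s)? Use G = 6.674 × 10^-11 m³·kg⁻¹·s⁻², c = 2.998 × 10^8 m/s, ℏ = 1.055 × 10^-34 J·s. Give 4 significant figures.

One Planck momentum: p_P = √(ℏc³/G) = 6.527 kg·m/s.
1.40 × 10^3 × 6.527 kg·m/s = 9.137 × 10^3 kg·m/s

9.137 × 10^3 kg·m/s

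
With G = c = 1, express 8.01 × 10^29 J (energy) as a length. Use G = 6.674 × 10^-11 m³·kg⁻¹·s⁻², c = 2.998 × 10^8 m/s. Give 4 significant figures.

6.617 × 10^-15 m

Energy → length via G/c⁴.
8.01 × 10^29 J × (G/c⁴) = 6.617 × 10^-15 m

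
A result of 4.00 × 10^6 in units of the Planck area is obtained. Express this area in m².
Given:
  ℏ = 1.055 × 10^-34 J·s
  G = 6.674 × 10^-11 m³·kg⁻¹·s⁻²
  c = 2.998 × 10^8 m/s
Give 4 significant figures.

One Planck area: A_P = ℏG/c³ = 2.613 × 10^-70 m².
4.00 × 10^6 × 2.613 × 10^-70 m² = 1.045 × 10^-63 m²

1.045 × 10^-63 m²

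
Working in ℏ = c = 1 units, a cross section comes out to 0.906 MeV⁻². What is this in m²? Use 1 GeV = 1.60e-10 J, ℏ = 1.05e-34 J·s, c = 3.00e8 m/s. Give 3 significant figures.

3.51e-26 m²

Area is [L]² = [E]⁻²·(ℏc)²; restore (ℏc)².
1 GeV⁻² → (ℏc)² × (1 GeV in J)⁻² = 3.88e-32 m².
Convert the energy scale: 0.906 MeV⁻² = 9.06e5 GeV⁻².
Result: 9.06e5 × 3.88e-32 = 3.51e-26 m².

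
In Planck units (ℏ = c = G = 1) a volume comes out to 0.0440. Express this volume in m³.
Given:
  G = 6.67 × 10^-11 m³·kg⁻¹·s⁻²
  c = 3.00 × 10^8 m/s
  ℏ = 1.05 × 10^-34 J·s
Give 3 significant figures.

1.84 × 10^-106 m³

One Planck volume: V_P = (ℏG/c³)^(3/2) = 4.18 × 10^-105 m³.
0.0440 × 4.18 × 10^-105 m³ = 1.84 × 10^-106 m³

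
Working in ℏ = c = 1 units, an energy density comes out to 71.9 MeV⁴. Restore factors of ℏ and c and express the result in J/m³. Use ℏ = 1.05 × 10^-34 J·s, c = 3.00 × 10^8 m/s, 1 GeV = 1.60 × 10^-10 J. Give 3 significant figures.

[E]/[L]³ = [E]⁴/(ℏc)³; restore (ℏc)⁻³.
1 GeV⁴ → 1/(ℏc)³ × (1 GeV in J)⁴ = 2.10 × 10^37 J/m³.
Convert the energy scale: 71.9 MeV⁴ = 7.19 × 10^-11 GeV⁴.
Result: 7.19 × 10^-11 × 2.10 × 10^37 = 1.51 × 10^27 J/m³.

1.51 × 10^27 J/m³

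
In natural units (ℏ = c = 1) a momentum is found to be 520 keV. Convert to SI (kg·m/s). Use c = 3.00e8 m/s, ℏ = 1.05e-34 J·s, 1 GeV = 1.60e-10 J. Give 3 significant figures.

2.77e-22 kg·m/s

Momentum is [E]/c; divide by c.
1 GeV → 1/c × (1 GeV in J) = 5.33e-19 kg·m/s.
Convert the energy scale: 520 keV = 5.20e-4 GeV.
Result: 5.20e-4 × 5.33e-19 = 2.77e-22 kg·m/s.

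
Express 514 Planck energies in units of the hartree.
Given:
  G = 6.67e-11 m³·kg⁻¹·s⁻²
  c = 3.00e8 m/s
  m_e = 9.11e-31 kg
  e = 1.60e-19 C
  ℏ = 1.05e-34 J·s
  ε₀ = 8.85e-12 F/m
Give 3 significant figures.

2.30e29

Planck energy: E_P = √(ℏc⁵/G) = 1.96e9 J
hartree: E_h = m_e e⁴/(4πε₀ℏ)² = 4.38e-18 J
514 × 1.96e9 / 4.38e-18 = 2.30e29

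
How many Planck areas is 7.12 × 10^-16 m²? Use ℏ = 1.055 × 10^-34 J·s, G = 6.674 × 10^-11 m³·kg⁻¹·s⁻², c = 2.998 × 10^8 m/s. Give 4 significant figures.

Planck area: A_P = ℏG/c³ = 2.613 × 10^-70 m².
7.12 × 10^-16 / 2.613 × 10^-70 = 2.725 × 10^54

2.725 × 10^54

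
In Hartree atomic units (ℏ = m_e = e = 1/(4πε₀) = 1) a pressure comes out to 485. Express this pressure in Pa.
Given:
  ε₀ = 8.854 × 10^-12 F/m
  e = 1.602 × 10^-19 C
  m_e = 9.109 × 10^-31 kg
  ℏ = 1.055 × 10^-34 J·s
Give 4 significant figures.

1.421 × 10^16 Pa

One atomic unit of pressure: P_au = E_h/a₀³ = m_e⁴e¹⁰/((4πε₀)⁵ℏ⁸) = 2.929 × 10^13 Pa.
485 × 2.929 × 10^13 Pa = 1.421 × 10^16 Pa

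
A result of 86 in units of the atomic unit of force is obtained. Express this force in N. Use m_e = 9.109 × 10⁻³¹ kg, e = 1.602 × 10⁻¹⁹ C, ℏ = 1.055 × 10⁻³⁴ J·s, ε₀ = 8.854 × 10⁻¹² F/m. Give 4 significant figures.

One atomic unit of force: F_au = E_h/a₀ = m_e²e⁶/((4πε₀)³ℏ⁴) = 8.220 × 10⁻⁸ N.
86 × 8.220 × 10⁻⁸ N = 7.069 × 10⁻⁶ N

7.069 × 10⁻⁶ N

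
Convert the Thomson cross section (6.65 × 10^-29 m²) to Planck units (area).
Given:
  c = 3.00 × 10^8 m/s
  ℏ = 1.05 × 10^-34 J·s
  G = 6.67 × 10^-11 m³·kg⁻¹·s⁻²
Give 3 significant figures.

Planck area: A_P = ℏG/c³ = 2.59 × 10^-70 m².
6.65 × 10^-29 / 2.59 × 10^-70 = 2.56 × 10^41

2.56 × 10^41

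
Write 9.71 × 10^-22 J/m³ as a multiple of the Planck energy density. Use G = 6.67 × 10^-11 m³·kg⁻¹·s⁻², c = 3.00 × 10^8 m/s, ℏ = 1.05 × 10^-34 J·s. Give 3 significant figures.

Planck energy density: u_P = c⁷/(ℏG²) = 4.68 × 10^113 J/m³.
9.71 × 10^-22 / 4.68 × 10^113 = 2.07 × 10^-135

2.07 × 10^-135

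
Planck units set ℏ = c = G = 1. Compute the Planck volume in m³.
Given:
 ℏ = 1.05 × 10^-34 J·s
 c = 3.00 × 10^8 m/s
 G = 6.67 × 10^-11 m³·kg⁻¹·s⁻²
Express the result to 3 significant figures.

4.18 × 10^-105 m³

The unique combination of the constants set to 1 with dimensions of volume is V_P = (ℏG/c³)^(3/2).
  = √(1.75 × 10^-209)
  = 4.18 × 10^-105 m³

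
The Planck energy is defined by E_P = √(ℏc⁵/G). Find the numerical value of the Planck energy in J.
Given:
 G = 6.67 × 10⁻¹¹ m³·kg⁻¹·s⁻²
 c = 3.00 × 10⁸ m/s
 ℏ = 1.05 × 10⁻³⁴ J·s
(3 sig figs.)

E_P = √(ℏc⁵/G)
  = √(3.83 × 10¹⁸)
  = 1.96 × 10⁹ J

1.96 × 10⁹ J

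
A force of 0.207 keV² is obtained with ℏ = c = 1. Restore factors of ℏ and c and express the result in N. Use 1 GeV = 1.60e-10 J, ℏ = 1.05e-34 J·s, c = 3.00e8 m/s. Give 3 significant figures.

Force is [E]/[L] = [E]²/(ℏc); restore (ℏc)⁻¹.
1 GeV² → 1/(ℏc) × (1 GeV in J)² = 8.13e5 N.
Convert the energy scale: 0.207 keV² = 2.07e-13 GeV².
Result: 2.07e-13 × 8.13e5 = 1.68e-7 N.

1.68e-7 N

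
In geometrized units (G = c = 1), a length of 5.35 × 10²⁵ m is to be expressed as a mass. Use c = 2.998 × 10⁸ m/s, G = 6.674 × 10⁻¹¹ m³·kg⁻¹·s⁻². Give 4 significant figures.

7.205 × 10⁵² kg

Length → mass via c²/G.
5.35 × 10²⁵ m × (c²/G) = 7.205 × 10⁵² kg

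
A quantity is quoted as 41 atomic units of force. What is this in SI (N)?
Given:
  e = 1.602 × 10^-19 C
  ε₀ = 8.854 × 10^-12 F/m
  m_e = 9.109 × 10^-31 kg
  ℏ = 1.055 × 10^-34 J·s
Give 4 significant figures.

One atomic unit of force: F_au = E_h/a₀ = m_e²e⁶/((4πε₀)³ℏ⁴) = 8.220 × 10^-8 N.
41 × 8.220 × 10^-8 N = 3.370 × 10^-6 N

3.370 × 10^-6 N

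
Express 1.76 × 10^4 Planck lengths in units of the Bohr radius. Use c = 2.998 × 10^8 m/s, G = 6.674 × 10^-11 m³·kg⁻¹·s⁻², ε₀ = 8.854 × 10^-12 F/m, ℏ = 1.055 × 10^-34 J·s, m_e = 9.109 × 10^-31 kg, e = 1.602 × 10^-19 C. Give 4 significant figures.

5.371 × 10^-21

Planck length: ℓ_P = √(ℏG/c³) = 1.616 × 10^-35 m
Bohr radius: a₀ = 4πε₀ℏ²/(m_e e²) = 5.297 × 10^-11 m
1.76 × 10^4 × 1.616 × 10^-35 / 5.297 × 10^-11 = 5.371 × 10^-21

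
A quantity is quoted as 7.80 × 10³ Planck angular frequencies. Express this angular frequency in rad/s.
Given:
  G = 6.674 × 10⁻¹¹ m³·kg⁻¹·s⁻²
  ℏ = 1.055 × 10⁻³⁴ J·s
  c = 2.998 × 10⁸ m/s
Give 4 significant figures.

1.447 × 10⁴⁷ rad/s

One Planck angular frequency: ω_P = √(c⁵/(ℏG)) = 1.855 × 10⁴³ rad/s.
7.80 × 10³ × 1.855 × 10⁴³ rad/s = 1.447 × 10⁴⁷ rad/s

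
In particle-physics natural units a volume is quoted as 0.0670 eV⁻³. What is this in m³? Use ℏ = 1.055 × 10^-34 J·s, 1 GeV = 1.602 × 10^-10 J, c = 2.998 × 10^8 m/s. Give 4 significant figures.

Volume is [L]³ = [E]⁻³·(ℏc)³.
1 GeV⁻³ → (ℏc)³ × (1 GeV in J)⁻³ = 7.696 × 10^-48 m³.
Convert the energy scale: 0.0670 eV⁻³ = 6.70 × 10^25 GeV⁻³.
Result: 6.70 × 10^25 × 7.696 × 10^-48 = 5.156 × 10^-22 m³.

5.156 × 10^-22 m³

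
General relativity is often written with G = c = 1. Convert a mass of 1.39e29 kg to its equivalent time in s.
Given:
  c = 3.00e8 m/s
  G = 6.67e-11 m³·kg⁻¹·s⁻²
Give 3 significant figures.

3.43e-7 s

Mass → time via G/c³.
1.39e29 kg × (G/c³) = 3.43e-7 s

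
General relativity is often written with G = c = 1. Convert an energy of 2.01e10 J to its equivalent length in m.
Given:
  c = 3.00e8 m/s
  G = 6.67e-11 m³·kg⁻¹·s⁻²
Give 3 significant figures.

Energy → length via G/c⁴.
2.01e10 J × (G/c⁴) = 1.66e-34 m

1.66e-34 m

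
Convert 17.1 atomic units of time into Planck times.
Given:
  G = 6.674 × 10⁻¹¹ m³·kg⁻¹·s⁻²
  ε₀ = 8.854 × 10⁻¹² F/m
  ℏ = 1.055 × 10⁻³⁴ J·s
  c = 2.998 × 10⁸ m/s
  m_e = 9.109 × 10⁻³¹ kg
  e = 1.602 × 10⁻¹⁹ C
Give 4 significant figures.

7.684 × 10²⁷

atomic unit of time: τ_au = (4πε₀)²ℏ³/(m_e e⁴) = 2.423 × 10⁻¹⁷ s
Planck time: t_P = √(ℏG/c⁵) = 5.392 × 10⁻⁴⁴ s
17.1 × 2.423 × 10⁻¹⁷ / 5.392 × 10⁻⁴⁴ = 7.684 × 10²⁷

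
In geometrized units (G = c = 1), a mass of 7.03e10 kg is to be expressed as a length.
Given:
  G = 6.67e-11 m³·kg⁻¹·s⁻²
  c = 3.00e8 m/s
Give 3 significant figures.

5.21e-17 m

In G = c = 1 units mass has dimensions of length; the conversion factor is G/c².
7.03e10 kg × (G/c²) = 5.21e-17 m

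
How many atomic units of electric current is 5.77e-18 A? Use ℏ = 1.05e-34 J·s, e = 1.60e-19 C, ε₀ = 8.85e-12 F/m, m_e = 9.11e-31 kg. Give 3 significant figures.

atomic unit of electric current: I_au = e E_h/ℏ = m_e e⁵/((4πε₀)²ℏ³) = 6.67e-3 A.
5.77e-18 / 6.67e-3 = 8.65e-16

8.65e-16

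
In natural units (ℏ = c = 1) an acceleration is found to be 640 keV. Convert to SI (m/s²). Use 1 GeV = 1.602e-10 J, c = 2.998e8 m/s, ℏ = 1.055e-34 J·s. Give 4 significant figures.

2.914e29 m/s²

Acceleration is [L]/[T]² = c·[E]/ℏ.
1 GeV → c/ℏ × (1 GeV in J) = 4.552e32 m/s².
Convert the energy scale: 640 keV = 6.40e-4 GeV.
Result: 6.40e-4 × 4.552e32 = 2.914e29 m/s².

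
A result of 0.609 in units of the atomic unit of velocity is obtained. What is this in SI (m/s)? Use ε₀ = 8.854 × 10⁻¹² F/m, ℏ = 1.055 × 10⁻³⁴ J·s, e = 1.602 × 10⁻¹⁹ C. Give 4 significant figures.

1.331 × 10⁶ m/s

One atomic unit of velocity: v_au = e²/(4πε₀ℏ) = 2.186 × 10⁶ m/s.
0.609 × 2.186 × 10⁶ m/s = 1.331 × 10⁶ m/s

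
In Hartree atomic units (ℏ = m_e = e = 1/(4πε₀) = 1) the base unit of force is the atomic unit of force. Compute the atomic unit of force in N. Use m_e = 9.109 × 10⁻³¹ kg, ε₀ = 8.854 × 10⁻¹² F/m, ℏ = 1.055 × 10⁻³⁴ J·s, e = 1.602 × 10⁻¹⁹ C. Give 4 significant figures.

F_au = E_h/a₀ = m_e²e⁶/((4πε₀)³ℏ⁴)
E_h = 4.354 × 10⁻¹⁸ J
a₀ = 5.297 × 10⁻¹¹ m
E_h/a₀ = 8.220 × 10⁻⁸ N

8.220 × 10⁻⁸ N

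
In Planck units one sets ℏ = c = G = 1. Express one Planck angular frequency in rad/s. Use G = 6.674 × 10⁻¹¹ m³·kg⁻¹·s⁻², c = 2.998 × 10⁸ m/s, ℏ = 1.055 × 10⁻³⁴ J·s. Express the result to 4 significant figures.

ω_P = √(c⁵/(ℏG))
  = √(3.440 × 10⁸⁶)
  = 1.855 × 10⁴³ rad/s

1.855 × 10⁴³ rad/s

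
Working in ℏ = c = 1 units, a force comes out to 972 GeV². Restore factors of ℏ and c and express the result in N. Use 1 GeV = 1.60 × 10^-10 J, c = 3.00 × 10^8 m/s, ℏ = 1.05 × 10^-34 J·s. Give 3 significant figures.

7.90 × 10^8 N

Force is [E]/[L] = [E]²/(ℏc); restore (ℏc)⁻¹.
1 GeV² → 1/(ℏc) × (1 GeV in J)² = 8.13 × 10^5 N.
Result: 972 × 8.13 × 10^5 = 7.90 × 10^8 N.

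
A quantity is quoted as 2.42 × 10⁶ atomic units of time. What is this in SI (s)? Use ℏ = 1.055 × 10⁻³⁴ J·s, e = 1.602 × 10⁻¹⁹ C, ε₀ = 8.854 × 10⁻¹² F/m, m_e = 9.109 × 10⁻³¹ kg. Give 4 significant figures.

5.863 × 10⁻¹¹ s

One atomic unit of time: τ_au = (4πε₀)²ℏ³/(m_e e⁴) = 2.423 × 10⁻¹⁷ s.
2.42 × 10⁶ × 2.423 × 10⁻¹⁷ s = 5.863 × 10⁻¹¹ s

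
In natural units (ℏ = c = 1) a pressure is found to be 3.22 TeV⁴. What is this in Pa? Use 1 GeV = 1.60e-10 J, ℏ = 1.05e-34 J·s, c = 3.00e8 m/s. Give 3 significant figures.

6.75e49 Pa

Pressure is [E]/[L]³ = [E]⁴/(ℏc)³.
1 GeV⁴ → 1/(ℏc)³ × (1 GeV in J)⁴ = 2.10e37 Pa.
Convert the energy scale: 3.22 TeV⁴ = 3.22e12 GeV⁴.
Result: 3.22e12 × 2.10e37 = 6.75e49 Pa.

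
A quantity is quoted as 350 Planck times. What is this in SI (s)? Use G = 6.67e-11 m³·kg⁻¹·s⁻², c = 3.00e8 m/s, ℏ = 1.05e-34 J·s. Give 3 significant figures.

One Planck time: t_P = √(ℏG/c⁵) = 5.37e-44 s.
350 × 5.37e-44 s = 1.88e-41 s

1.88e-41 s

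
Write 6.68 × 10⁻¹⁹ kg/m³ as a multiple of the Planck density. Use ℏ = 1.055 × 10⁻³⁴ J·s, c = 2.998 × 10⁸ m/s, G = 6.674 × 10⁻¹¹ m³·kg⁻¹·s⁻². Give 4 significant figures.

Planck density: ρ_P = c⁵/(ℏG²) = 5.154 × 10⁹⁶ kg/m³.
6.68 × 10⁻¹⁹ / 5.154 × 10⁹⁶ = 1.296 × 10⁻¹¹⁵

1.296 × 10⁻¹¹⁵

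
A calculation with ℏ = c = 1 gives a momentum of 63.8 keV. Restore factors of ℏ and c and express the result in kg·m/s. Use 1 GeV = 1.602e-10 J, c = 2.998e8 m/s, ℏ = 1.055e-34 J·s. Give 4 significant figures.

3.409e-23 kg·m/s

Momentum is [E]/c; divide by c.
1 GeV → 1/c × (1 GeV in J) = 5.344e-19 kg·m/s.
Convert the energy scale: 63.8 keV = 6.38e-5 GeV.
Result: 6.38e-5 × 5.344e-19 = 3.409e-23 kg·m/s.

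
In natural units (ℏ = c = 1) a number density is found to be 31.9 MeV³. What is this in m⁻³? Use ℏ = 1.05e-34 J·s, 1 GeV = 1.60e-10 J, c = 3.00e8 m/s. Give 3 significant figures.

Number density is [L]⁻³ = [E]³/(ℏc)³.
1 GeV³ → 1/(ℏc)³ × (1 GeV in J)³ = 1.31e47 m⁻³.
Convert the energy scale: 31.9 MeV³ = 3.19e-8 GeV³.
Result: 3.19e-8 × 1.31e47 = 4.18e39 m⁻³.

4.18e39 m⁻³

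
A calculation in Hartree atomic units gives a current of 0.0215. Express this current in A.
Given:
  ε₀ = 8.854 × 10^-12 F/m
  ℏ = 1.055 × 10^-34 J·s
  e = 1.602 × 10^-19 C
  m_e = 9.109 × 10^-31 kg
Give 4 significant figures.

One atomic unit of electric current: I_au = e E_h/ℏ = m_e e⁵/((4πε₀)²ℏ³) = 6.612 × 10^-3 A.
0.0215 × 6.612 × 10^-3 A = 1.422 × 10^-4 A

1.422 × 10^-4 A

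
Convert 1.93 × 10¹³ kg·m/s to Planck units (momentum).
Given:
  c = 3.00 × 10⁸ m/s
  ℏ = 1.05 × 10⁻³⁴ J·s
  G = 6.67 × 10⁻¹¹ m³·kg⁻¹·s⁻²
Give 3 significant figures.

Planck momentum: p_P = √(ℏc³/G) = 6.52 kg·m/s.
1.93 × 10¹³ / 6.52 = 2.96 × 10¹²

2.96 × 10¹²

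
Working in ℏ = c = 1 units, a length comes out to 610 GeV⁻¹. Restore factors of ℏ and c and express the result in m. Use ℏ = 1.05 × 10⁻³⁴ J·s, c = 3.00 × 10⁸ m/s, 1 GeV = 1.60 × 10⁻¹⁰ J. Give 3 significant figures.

1.20 × 10⁻¹³ m

A length is [E]⁻¹ in ℏ=c=1; restore one factor of ℏc.
1 GeV⁻¹ → ℏc × (1 GeV in J)⁻¹ = 1.97 × 10⁻¹⁶ m.
Result: 610 × 1.97 × 10⁻¹⁶ = 1.20 × 10⁻¹³ m.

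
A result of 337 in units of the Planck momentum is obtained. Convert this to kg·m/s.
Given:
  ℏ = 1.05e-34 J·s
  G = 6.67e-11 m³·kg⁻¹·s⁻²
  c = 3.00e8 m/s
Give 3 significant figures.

One Planck momentum: p_P = √(ℏc³/G) = 6.52 kg·m/s.
337 × 6.52 kg·m/s = 2.20e3 kg·m/s

2.20e3 kg·m/s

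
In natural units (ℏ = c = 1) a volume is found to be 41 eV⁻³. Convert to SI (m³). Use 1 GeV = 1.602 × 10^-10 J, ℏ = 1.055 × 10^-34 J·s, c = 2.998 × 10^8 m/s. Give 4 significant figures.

Volume is [L]³ = [E]⁻³·(ℏc)³.
1 GeV⁻³ → (ℏc)³ × (1 GeV in J)⁻³ = 7.696 × 10^-48 m³.
Convert the energy scale: 41 eV⁻³ = 4.10 × 10^28 GeV⁻³.
Result: 4.10 × 10^28 × 7.696 × 10^-48 = 3.155 × 10^-19 m³.

3.155 × 10^-19 m³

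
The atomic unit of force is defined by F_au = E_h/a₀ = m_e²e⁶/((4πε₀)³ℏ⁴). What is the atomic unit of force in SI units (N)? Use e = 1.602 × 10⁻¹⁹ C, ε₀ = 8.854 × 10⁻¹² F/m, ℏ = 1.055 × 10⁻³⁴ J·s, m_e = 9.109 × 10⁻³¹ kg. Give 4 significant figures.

8.220 × 10⁻⁸ N

F_au = E_h/a₀ = m_e²e⁶/((4πε₀)³ℏ⁴)
E_h = 4.354 × 10⁻¹⁸ J
a₀ = 5.297 × 10⁻¹¹ m
E_h/a₀ = 8.220 × 10⁻⁸ N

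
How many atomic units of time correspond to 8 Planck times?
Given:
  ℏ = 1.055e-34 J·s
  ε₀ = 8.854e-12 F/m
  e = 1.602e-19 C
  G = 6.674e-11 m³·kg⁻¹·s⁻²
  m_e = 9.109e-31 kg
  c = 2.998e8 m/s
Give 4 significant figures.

Planck time: t_P = √(ℏG/c⁵) = 5.392e-44 s
atomic unit of time: τ_au = (4πε₀)²ℏ³/(m_e e⁴) = 2.423e-17 s
8 × 5.392e-44 / 2.423e-17 = 1.780e-26

1.780e-26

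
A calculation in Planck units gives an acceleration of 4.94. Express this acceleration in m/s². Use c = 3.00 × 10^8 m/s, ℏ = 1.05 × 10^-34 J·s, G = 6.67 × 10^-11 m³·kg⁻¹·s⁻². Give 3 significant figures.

2.76 × 10^52 m/s²

One Planck acceleration: a_P = √(c⁷/(ℏG)) = 5.59 × 10^51 m/s².
4.94 × 5.59 × 10^51 m/s² = 2.76 × 10^52 m/s²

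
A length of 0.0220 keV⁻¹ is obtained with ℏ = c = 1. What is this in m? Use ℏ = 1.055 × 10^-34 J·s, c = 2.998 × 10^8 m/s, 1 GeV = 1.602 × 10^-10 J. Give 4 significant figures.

4.344 × 10^-12 m

A length is [E]⁻¹ in ℏ=c=1; restore one factor of ℏc.
1 GeV⁻¹ → ℏc × (1 GeV in J)⁻¹ = 1.974 × 10^-16 m.
Convert the energy scale: 0.0220 keV⁻¹ = 2.20 × 10^4 GeV⁻¹.
Result: 2.20 × 10^4 × 1.974 × 10^-16 = 4.344 × 10^-12 m.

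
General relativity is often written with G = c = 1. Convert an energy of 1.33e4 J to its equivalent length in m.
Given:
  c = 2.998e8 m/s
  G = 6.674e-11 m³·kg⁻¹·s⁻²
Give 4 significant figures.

1.099e-40 m

Energy → length via G/c⁴.
1.33e4 J × (G/c⁴) = 1.099e-40 m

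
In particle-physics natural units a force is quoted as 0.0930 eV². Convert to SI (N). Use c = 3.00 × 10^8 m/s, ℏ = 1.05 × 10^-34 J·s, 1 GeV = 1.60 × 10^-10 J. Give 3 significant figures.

7.56 × 10^-14 N

Force is [E]/[L] = [E]²/(ℏc); restore (ℏc)⁻¹.
1 GeV² → 1/(ℏc) × (1 GeV in J)² = 8.13 × 10^5 N.
Convert the energy scale: 0.0930 eV² = 9.30 × 10^-20 GeV².
Result: 9.30 × 10^-20 × 8.13 × 10^5 = 7.56 × 10^-14 N.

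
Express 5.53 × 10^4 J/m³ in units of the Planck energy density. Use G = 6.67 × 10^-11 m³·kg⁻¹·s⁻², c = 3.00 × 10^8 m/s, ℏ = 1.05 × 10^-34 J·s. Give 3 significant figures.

1.18 × 10^-109

Planck energy density: u_P = c⁷/(ℏG²) = 4.68 × 10^113 J/m³.
5.53 × 10^4 / 4.68 × 10^113 = 1.18 × 10^-109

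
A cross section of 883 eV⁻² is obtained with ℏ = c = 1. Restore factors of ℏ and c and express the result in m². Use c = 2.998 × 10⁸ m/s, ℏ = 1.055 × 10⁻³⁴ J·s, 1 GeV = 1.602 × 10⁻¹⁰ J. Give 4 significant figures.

3.442 × 10⁻¹¹ m²

Area is [L]² = [E]⁻²·(ℏc)²; restore (ℏc)².
1 GeV⁻² → (ℏc)² × (1 GeV in J)⁻² = 3.898 × 10⁻³² m².
Convert the energy scale: 883 eV⁻² = 8.83 × 10²⁰ GeV⁻².
Result: 8.83 × 10²⁰ × 3.898 × 10⁻³² = 3.442 × 10⁻¹¹ m².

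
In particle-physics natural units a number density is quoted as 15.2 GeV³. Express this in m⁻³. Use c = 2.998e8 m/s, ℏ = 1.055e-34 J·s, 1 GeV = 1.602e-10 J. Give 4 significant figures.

1.975e48 m⁻³

Number density is [L]⁻³ = [E]³/(ℏc)³.
1 GeV³ → 1/(ℏc)³ × (1 GeV in J)³ = 1.299e47 m⁻³.
Result: 15.2 × 1.299e47 = 1.975e48 m⁻³.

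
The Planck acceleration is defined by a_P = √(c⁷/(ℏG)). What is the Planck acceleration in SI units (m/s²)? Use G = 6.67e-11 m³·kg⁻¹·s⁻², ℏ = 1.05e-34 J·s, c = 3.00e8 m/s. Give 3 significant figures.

5.59e51 m/s²

a_P = √(c⁷/(ℏG))
  = √(3.12e103)
  = 5.59e51 m/s²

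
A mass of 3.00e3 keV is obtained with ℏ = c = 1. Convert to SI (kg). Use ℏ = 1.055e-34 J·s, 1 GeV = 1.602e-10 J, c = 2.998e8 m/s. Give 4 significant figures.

Mass is [E]/c²; divide by c².
1 GeV → 1/c² × (1 GeV in J) = 1.782e-27 kg.
Convert the energy scale: 3.00e3 keV = 3.00e-3 GeV.
Result: 3.00e-3 × 1.782e-27 = 5.347e-30 kg.

5.347e-30 kg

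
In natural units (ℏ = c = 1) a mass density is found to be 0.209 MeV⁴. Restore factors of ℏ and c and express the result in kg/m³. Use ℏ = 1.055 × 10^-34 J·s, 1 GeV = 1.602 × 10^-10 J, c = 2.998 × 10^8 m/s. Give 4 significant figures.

Mass density is [E]/(c²[L]³) = [E]⁴/(ℏ³c⁵).
1 GeV⁴ → 1/(ℏ³c⁵) × (1 GeV in J)⁴ = 2.316 × 10^20 kg/m³.
Convert the energy scale: 0.209 MeV⁴ = 2.09 × 10^-13 GeV⁴.
Result: 2.09 × 10^-13 × 2.316 × 10^20 = 4.840 × 10^7 kg/m³.

4.840 × 10^7 kg/m³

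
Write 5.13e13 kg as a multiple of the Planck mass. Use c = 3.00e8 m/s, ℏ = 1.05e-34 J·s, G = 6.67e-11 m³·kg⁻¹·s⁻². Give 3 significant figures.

2.36e21

Planck mass: m_P = √(ℏc/G) = 2.17e-8 kg.
5.13e13 / 2.17e-8 = 2.36e21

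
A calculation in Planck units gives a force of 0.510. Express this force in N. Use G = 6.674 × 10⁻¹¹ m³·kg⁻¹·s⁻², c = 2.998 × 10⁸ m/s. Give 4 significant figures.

6.173 × 10⁴³ N

One Planck force: F_P = c⁴/G = 1.210 × 10⁴⁴ N.
0.510 × 1.210 × 10⁴⁴ N = 6.173 × 10⁴³ N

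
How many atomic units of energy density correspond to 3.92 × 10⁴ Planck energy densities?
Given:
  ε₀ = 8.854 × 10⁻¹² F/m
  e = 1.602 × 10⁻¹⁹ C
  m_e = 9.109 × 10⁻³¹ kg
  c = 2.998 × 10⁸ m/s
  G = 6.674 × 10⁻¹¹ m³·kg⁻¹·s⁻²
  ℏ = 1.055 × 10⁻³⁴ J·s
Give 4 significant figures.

Planck energy density: u_P = c⁷/(ℏG²) = 4.632 × 10¹¹³ J/m³
atomic unit of energy density: u_au = E_h/a₀³ = m_e⁴e¹⁰/((4πε₀)⁵ℏ⁸) = 2.929 × 10¹³ J/m³
3.92 × 10⁴ × 4.632 × 10¹¹³ / 2.929 × 10¹³ = 6.199 × 10¹⁰⁴

6.199 × 10¹⁰⁴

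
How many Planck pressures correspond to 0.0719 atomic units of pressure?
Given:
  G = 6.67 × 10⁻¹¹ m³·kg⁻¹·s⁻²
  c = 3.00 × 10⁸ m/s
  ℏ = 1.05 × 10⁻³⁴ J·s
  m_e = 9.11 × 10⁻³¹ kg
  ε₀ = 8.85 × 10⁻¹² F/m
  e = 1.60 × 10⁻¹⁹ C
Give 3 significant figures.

atomic unit of pressure: P_au = E_h/a₀³ = m_e⁴e¹⁰/((4πε₀)⁵ℏ⁸) = 3.01 × 10¹³ Pa
Planck pressure: p_P = c⁷/(ℏG²) = 4.68 × 10¹¹³ Pa
0.0719 × 3.01 × 10¹³ / 4.68 × 10¹¹³ = 4.63 × 10⁻¹⁰²

4.63 × 10⁻¹⁰²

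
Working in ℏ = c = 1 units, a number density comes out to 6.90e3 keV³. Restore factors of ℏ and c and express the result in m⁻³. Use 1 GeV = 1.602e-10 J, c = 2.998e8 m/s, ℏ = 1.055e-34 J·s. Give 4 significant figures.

Number density is [L]⁻³ = [E]³/(ℏc)³.
1 GeV³ → 1/(ℏc)³ × (1 GeV in J)³ = 1.299e47 m⁻³.
Convert the energy scale: 6.90e3 keV³ = 6.90e-15 GeV³.
Result: 6.90e-15 × 1.299e47 = 8.966e32 m⁻³.

8.966e32 m⁻³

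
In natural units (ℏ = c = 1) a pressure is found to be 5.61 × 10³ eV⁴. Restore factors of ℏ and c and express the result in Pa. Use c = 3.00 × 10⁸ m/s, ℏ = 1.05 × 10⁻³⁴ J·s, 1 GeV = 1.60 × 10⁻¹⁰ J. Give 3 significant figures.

Pressure is [E]/[L]³ = [E]⁴/(ℏc)³.
1 GeV⁴ → 1/(ℏc)³ × (1 GeV in J)⁴ = 2.10 × 10³⁷ Pa.
Convert the energy scale: 5.61 × 10³ eV⁴ = 5.61 × 10⁻³³ GeV⁴.
Result: 5.61 × 10⁻³³ × 2.10 × 10³⁷ = 1.18 × 10⁵ Pa.

1.18 × 10⁵ Pa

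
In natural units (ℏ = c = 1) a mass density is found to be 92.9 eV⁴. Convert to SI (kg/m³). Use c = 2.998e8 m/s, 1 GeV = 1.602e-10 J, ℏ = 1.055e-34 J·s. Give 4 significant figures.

2.152e-14 kg/m³

Mass density is [E]/(c²[L]³) = [E]⁴/(ℏ³c⁵).
1 GeV⁴ → 1/(ℏ³c⁵) × (1 GeV in J)⁴ = 2.316e20 kg/m³.
Convert the energy scale: 92.9 eV⁴ = 9.29e-35 GeV⁴.
Result: 9.29e-35 × 2.316e20 = 2.152e-14 kg/m³.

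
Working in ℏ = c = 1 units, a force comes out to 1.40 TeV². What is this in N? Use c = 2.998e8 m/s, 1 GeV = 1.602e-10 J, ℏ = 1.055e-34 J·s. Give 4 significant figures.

Force is [E]/[L] = [E]²/(ℏc); restore (ℏc)⁻¹.
1 GeV² → 1/(ℏc) × (1 GeV in J)² = 8.114e5 N.
Convert the energy scale: 1.40 TeV² = 1.40e6 GeV².
Result: 1.40e6 × 8.114e5 = 1.136e12 N.

1.136e12 N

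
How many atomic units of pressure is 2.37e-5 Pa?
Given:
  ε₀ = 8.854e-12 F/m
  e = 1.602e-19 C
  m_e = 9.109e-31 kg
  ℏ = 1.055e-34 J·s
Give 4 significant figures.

atomic unit of pressure: P_au = E_h/a₀³ = m_e⁴e¹⁰/((4πε₀)⁵ℏ⁸) = 2.929e13 Pa.
2.37e-5 / 2.929e13 = 8.091e-19

8.091e-19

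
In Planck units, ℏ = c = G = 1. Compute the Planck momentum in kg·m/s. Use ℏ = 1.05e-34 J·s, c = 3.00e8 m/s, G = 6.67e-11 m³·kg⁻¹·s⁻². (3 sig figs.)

6.52 kg·m/s

The unique combination of the constants set to 1 with dimensions of momentum is p_P = √(ℏc³/G).
  = √(42.5)
  = 6.52 kg·m/s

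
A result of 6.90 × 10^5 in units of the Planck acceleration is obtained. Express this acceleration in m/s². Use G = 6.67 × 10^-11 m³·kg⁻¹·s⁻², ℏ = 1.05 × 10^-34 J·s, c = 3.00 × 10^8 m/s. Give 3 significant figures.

One Planck acceleration: a_P = √(c⁷/(ℏG)) = 5.59 × 10^51 m/s².
6.90 × 10^5 × 5.59 × 10^51 m/s² = 3.86 × 10^57 m/s²

3.86 × 10^57 m/s²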